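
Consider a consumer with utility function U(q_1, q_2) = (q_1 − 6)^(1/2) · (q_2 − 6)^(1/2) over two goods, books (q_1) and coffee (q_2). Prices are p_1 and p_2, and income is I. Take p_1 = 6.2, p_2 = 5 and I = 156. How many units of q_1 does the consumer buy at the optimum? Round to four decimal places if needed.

q_1* = 13.1613

This is Cobb-Douglas in (q_1−6, q_2−6): tangency gives 0.5·p_2·(q_2−6) = 0.5·p_1·(q_1−6).
After buying the subsistence bundle (6, 6), a share 0.5 of the remaining income goes to q_1: q_1* = 6 + 0.5·(I − 6p_1 − 6p_2)/p_1.
Discretionary income = 156 − 6·6.2 − 6·5 = 88.8; q_1* = 6 + 0.5·88.8/6.2 = 13.1613.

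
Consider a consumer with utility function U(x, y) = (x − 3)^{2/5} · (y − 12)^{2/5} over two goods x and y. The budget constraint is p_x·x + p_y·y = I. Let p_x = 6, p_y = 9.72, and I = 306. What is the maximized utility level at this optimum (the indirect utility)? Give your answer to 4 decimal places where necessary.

V = 6.9179

MRS = (y−12)/(x−3). Tangency with p_x/p_y gives y−12 = (p_x/p_y)·(x−3).
Substituting into the budget: x* = 3 + 0.5·(I − 3·p_x − 12·p_y)/p_x, and y* = 12 + 0.5·(…)/p_y.
Discretionary income = 306 − 3·6 − 12·9.72 = 171.36; x* = 3 + 0.5·171.36/6 = 17.28; y* = 12 + 0.5·171.36/9.72 = 20.8148.
Utility at the optimum: U(17.28, 20.8148) = 6.9179.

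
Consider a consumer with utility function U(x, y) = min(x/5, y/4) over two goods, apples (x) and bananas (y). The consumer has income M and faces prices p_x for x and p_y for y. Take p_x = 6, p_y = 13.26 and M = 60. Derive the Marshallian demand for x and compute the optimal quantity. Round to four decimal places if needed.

Demand: x*(p_x,p_y,M) = 5·M/(5·p_x + 4·p_y), y* = 4·M/(5·p_x + 4·p_y).
Here 5·6 + 4·13.26 = 83.04, giving x* = 3.6127.

x* = 3.6127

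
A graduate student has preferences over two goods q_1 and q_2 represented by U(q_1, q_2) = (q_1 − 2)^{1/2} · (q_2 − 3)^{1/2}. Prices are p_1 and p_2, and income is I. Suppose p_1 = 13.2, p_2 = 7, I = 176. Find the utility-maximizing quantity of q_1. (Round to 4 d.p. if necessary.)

Substituting into the budget: q_1* = 2 + 0.5·(I − 2·p_1 − 3·p_2)/p_1, and q_2* = 3 + 0.5·(…)/p_2.
Discretionary income = 176 − 2·13.2 − 3·7 = 128.6; q_1* = 2 + 0.5·128.6/13.2 = 6.8712.

q_1* = 6.8712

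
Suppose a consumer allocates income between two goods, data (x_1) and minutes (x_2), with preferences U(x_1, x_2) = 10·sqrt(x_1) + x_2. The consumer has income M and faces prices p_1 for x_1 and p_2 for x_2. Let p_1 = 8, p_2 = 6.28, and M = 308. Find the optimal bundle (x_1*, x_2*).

x_1* = 15.4056, x_2* = 29.4196

Utility is quasi-linear in x_2; the FOC for x_1 is 5/√x_1 = p_1/p_2.
Thus x_1* = (5·p_2/p_1)² — independent of M — with the rest of income spent on x_2.
Plugging in: x_1* = (5·6.28/8)² = 15.4056, x_2* = 29.4196.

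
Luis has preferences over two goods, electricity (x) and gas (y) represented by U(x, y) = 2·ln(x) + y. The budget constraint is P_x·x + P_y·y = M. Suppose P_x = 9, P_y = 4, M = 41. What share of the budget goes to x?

share on x = 0.1951

Set MRS = P_x/P_y: (2/x)/1 = P_x/P_y.
So x*(P_x,P_y) = 2·P_y/P_x, independent of income; and y* = (M − 2·P_y)/P_y.
At the given prices: x* = 2·4/9 = 0.8889, and y* = 8.25.
Expenditure on x: 9·0.8889 = 8; share = 0.1951.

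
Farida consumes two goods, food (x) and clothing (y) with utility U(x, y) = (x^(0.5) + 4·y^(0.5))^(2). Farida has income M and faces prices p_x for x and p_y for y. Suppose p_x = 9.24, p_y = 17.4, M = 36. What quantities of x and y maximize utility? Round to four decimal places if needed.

MRS = MU_x/MU_y = (1/4)·(y/x)^(0.5). Set equal to p_x/p_y.
Solve for the ratio: y/x = [4·p_x/p_y]^(2).
Substitute y = (y/x)·x into the budget: x* = M/(p_x + p_y·(y/x)).
Numerically y/x = 4.511962, so x* = 36/(9.24 + 17.4·4.511962) = 0.4103 and y* = 4.511962·0.4103 = 1.8511.

x* = 0.4103, y* = 1.8511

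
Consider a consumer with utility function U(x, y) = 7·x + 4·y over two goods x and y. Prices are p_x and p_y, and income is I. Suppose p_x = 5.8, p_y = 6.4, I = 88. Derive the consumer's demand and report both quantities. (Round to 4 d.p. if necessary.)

Perfect substitutes: compare marginal utility per dollar. 7/p_x vs 4/p_y → 1.2069 vs 0.625.
x gives more utility per dollar, so spend all income on x: x* = I/p_x, y* = 0.
Numerically: x* = 15.1724, y* = 0.

x* = 15.1724, y* = 0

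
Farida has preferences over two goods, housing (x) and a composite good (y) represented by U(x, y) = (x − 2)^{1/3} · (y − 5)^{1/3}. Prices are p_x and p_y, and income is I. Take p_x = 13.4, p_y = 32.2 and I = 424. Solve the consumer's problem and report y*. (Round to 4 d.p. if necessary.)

Let x' = x−2, y' = y−5. MRS = y'/x' = p_x/p_y.
After buying the subsistence bundle (2, 5), a share 0.5 of the remaining income goes to x: x* = 2 + 0.5·(I − 2p_x − 5p_y)/p_x.
Discretionary income = 424 − 2·13.4 − 5·32.2 = 236.2; y* = 5 + 0.5·236.2/32.2 = 8.6677.

y* = 8.6677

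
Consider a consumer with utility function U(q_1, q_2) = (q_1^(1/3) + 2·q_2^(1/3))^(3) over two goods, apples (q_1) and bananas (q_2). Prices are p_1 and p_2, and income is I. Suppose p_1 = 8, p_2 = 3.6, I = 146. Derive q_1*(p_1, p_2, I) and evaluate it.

q_1* = 3.4986

MRS = MU_q_1/MU_q_2 = (1/2)·(q_2/q_1)^(2/3). Set equal to p_1/p_2.
Hence q_2/q_1 = (2·p_1/p_2)^(1/(2/3)), i.e. raised to the 1.5 power.
Substitute q_2 = (q_2/q_1)·q_1 into the budget: q_1* = I/(p_1 + p_2·(q_2/q_1)).
Numerically q_2/q_1 = 9.369712, so q_1* = 146/(8 + 3.6·9.369712) = 3.4986.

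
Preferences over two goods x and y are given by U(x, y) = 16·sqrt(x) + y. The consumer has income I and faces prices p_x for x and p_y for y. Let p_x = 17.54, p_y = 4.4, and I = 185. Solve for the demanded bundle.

x* = 4.0274, y* = 25.9907

Utility is quasi-linear in y; the FOC for x is 8/√x = p_x/p_y.
Solve: √x = 8·p_y/p_x, so x*(p_x,p_y) = (8·p_y/p_x)², and y* = (I − p_x·x*)/p_y.
Plugging in: x* = (8·4.4/17.54)² = 4.0274, y* = 25.9907.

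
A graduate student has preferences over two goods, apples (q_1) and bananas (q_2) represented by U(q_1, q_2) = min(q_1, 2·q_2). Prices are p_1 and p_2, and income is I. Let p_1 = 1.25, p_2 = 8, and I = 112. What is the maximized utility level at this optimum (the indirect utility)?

Here 2·1.25 + 8 = 10.5, giving q_1* = 21.3333 and q_2* = 10.6667.
Utility at the optimum: U(21.3333, 10.6667) = 21.3333.

V = 21.3333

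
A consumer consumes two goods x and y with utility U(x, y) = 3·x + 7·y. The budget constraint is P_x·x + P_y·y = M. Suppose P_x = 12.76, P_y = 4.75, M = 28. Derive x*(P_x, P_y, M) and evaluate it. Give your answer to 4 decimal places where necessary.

Perfect substitutes: compare marginal utility per dollar. 3/P_x vs 7/P_y → 0.2351 vs 1.4737.
y gives more utility per dollar, so spend all income on y: y* = M/P_y, x* = 0.
Numerically: x* = 0, y* = 5.8947.

x* = 0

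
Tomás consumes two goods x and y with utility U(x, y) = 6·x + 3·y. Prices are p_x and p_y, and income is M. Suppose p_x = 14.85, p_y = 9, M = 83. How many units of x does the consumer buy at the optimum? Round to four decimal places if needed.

x* = 5.5892

Perfect substitutes: compare marginal utility per dollar. 6/p_x vs 3/p_y → 0.404 vs 0.3333.
x gives more utility per dollar, so spend all income on x: x* = M/p_x, y* = 0.
Numerically: x* = 5.5892, y* = 0.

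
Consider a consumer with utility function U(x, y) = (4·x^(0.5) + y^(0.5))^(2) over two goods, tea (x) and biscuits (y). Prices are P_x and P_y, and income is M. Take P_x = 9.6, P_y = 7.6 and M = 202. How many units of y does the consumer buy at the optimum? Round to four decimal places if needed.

y* = 1.9448

MU_x ∝ 4·x^(-0.5), MU_y ∝ y^(-0.5), so MRS = 4·(y/x)^(0.5) = P_x/P_y.
Hence y/x = ((1/4)·P_x/P_y)^(1/(0.5)), i.e. raised to the 2 power.
Substitute y = (y/x)·x into the budget: x* = M/(P_x + P_y·(y/x)).
Numerically y/x = 0.099723, so x* = 202/(9.6 + 7.6·0.099723) = 19.502 and y* = 0.099723·19.502 = 1.9448.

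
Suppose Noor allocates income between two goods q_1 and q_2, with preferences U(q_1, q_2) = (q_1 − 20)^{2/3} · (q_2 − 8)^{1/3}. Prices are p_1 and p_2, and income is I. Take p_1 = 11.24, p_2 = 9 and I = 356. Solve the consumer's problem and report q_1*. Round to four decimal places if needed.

q_1* = 23.5113

Let q_1' = q_1−20, q_2' = q_2−8. MRS = 2·q_2'/q_1' = p_1/p_2.
Substituting into the budget: q_1* = 20 + 2/3·(I − 20·p_1 − 8·p_2)/p_1, and q_2* = 8 + 1/3·(…)/p_2.
Discretionary income = 356 − 20·11.24 − 8·9 = 59.2; q_1* = 20 + 2/3·59.2/11.24 = 23.5113.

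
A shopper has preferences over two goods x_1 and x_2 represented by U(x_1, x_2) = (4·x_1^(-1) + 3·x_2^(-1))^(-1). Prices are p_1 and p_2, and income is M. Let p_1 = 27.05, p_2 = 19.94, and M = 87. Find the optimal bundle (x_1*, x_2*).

From the CES first-order condition, (4/3)·(x_2/x_1)^(2) = p_1/p_2.
Solve for the ratio: x_2/x_1 = [(3/4)·p_1/p_2]^(0.5).
With the ratio pinned down, the budget gives x_1* = M/(p_1 + p_2·(x_2/x_1)) and x_2* = (x_2/x_1)·x_1*.
Numerically x_2/x_1 = 1.008676, so x_1* = 87/(27.05 + 19.94·1.008676) = 1.8447 and x_2* = 1.008676·1.8447 = 1.8607.

x_1* = 1.8447, x_2* = 1.8607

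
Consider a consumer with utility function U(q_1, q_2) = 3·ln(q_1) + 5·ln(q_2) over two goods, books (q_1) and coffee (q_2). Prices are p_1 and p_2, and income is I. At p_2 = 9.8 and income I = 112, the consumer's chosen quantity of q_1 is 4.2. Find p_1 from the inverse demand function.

p_1 = 10

The MRS is (3/5)·q_2/q_1. Set MRS = p_1/p_2.
Rearranging, p_2·q_2 = (5/3)·p_1·q_1. Substituting into the budget gives p_1·q_1·(1 + (5/3)) = I.
Demand: q_1*(p_1,p_2,I) = 0.375·I/p_1 and q_2* = 0.625·I/p_2.
Set q_1* = 4.2 in the demand function and solve for p_1: p_1 = 10.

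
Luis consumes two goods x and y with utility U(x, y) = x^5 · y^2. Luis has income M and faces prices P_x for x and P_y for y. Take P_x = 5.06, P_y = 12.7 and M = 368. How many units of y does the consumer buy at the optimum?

The MRS is (5/2)·y/x. Set MRS = P_x/P_y.
So 5·P_y·y = 2·P_x·x; combined with the budget, a share 5/7 of income goes to x.
Demand: x*(P_x,P_y,M) = 5/7·M/P_x and y* = 2/7·M/P_y.
At P_x=5.06, P_y=12.7, M=368: y* = 2/7·368/12.7 = 8.279.

y* = 8.279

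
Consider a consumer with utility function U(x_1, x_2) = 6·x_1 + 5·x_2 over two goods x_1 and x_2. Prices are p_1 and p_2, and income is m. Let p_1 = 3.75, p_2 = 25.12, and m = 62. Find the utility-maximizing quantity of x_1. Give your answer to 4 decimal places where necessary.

x_1* = 16.5333

x_1 gives more utility per dollar, so spend all income on x_1: x_1* = m/p_1, x_2* = 0.
Numerically: x_1* = 16.5333, x_2* = 0.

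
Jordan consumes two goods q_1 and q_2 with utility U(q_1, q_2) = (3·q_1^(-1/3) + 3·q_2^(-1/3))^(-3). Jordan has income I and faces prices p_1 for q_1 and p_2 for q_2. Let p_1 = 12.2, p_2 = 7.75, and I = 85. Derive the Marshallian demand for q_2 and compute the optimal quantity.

Substitute q_2 = (q_2/q_1)·q_1 into the budget: q_1* = I/(p_1 + p_2·(q_2/q_1)).
Numerically q_2/q_1 = 1.405379, so q_1* = 85/(12.2 + 7.75·1.405379) = 3.681 and q_2* = 1.405379·3.681 = 5.1732.

q_2* = 5.1732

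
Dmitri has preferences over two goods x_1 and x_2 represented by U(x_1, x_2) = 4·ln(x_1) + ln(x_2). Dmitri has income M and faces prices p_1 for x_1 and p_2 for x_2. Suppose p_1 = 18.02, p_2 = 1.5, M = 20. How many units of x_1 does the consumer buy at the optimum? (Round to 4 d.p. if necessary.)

x_1* = 0.8879

The MRS is 4·x_2/x_1. Set MRS = p_1/p_2.
So 4·p_2·x_2 = p_1·x_1; combined with the budget, a share 0.8 of income goes to x_1.
Demand: x_1*(p_1,p_2,M) = 0.8·M/p_1 and x_2* = 0.2·M/p_2.
At p_1=18.02, p_2=1.5, M=20: x_1* = 0.8·20/18.02 = 0.8879.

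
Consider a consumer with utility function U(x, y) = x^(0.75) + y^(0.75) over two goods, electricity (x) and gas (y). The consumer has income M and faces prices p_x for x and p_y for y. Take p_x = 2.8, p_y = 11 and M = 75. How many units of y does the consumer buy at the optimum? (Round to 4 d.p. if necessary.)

y* = 0.1106

From the CES first-order condition, (y/x)^(0.25) = p_x/p_y.
Solve for the ratio: y/x = [p_x/p_y]^(4).
With the ratio pinned down, the budget gives x* = M/(p_x + p_y·(y/x)) and y* = (y/x)·x*.
Numerically y/x = 0.004198, so x* = 75/(2.8 + 11·0.004198) = 26.3511 and y* = 0.004198·26.3511 = 0.1106.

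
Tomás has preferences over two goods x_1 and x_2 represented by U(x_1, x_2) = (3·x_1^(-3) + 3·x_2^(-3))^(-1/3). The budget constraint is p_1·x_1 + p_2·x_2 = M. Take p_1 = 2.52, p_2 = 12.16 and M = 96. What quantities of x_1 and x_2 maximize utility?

From the CES first-order condition, (x_2/x_1)^(4) = p_1/p_2.
Hence x_2/x_1 = (p_1/p_2)^(1/(4)), i.e. raised to the 0.25 power.
With the ratio pinned down, the budget gives x_1* = M/(p_1 + p_2·(x_2/x_1)) and x_2* = (x_2/x_1)·x_1*.
Numerically x_2/x_1 = 0.674709, so x_1* = 96/(2.52 + 12.16·0.674709) = 8.9515 and x_2* = 0.674709·8.9515 = 6.0397.

x_1* = 8.9515, x_2* = 6.0397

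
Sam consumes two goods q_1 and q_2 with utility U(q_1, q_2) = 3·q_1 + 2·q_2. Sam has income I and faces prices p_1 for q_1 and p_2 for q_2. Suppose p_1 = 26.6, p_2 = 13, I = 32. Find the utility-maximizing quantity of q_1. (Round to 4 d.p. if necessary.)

q_1* = 0

Linear utility — the consumer picks whichever good has higher MU/price: 3/26.6 = 0.1128 vs 2/13 = 0.1538.
q_2 gives more utility per dollar, so spend all income on q_2: q_2* = I/p_2, q_1* = 0.
Numerically: q_1* = 0, q_2* = 2.4615.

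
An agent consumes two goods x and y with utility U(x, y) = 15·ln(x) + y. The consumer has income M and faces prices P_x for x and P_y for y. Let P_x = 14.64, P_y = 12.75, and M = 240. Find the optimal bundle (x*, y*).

Set MRS = P_x/P_y: (15/x)/1 = P_x/P_y.
So x*(P_x,P_y) = 15·P_y/P_x, independent of income; and y* = (M − 15·P_y)/P_y.
At the given prices: x* = 15·12.75/14.64 = 13.0635, and y* = 3.8235.

x* = 13.0635, y* = 3.8235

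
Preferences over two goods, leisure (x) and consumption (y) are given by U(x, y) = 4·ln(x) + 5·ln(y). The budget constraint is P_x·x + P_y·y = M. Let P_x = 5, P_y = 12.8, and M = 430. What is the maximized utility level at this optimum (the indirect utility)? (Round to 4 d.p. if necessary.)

V = 29.2064

Tangency: MRS = (4/5)·y/x = P_x/P_y.
Rearranging, P_y·y = (5/4)·P_x·x. Substituting into the budget gives P_x·x·(1 + (5/4)) = M.
Demand: x*(P_x,P_y,M) = 4/9·M/P_x and y* = 5/9·M/P_y.
At P_x=5, P_y=12.8, M=430: x* = 4/9·430/5 = 38.2222, y* = 18.6632.
Utility at the optimum: U(38.2222, 18.6632) = 29.2064.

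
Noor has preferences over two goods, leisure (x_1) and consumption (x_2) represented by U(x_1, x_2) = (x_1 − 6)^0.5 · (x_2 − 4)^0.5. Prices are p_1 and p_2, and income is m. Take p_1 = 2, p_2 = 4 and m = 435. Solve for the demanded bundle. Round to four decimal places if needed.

MRS = (x_2−4)/(x_1−6). Tangency with p_1/p_2 gives x_2−4 = (p_1/p_2)·(x_1−6).
After buying the subsistence bundle (6, 4), a share 0.5 of the remaining income goes to x_1: x_1* = 6 + 0.5·(m − 6p_1 − 4p_2)/p_1.
Discretionary income = 435 − 6·2 − 4·4 = 407; x_1* = 6 + 0.5·407/2 = 107.75; x_2* = 4 + 0.5·407/4 = 54.875.

x_1* = 107.75, x_2* = 54.875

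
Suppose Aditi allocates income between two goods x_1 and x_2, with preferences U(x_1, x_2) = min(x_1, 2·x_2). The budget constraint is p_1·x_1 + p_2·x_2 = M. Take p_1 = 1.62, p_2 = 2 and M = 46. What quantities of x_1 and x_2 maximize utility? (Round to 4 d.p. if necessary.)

x_1* = 17.5573, x_2* = 8.7786

Leontief preferences: the optimum is at the kink where x_1/2 = x_2/1, i.e. x_2 = (1/2)·x_1.
Budget: p_1·x_1 + p_2·(1/2)·x_1 = M, so (2·p_1 + p_2)·x_1 = 2·M.
Demand: x_1*(p_1,p_2,M) = 2·M/(2·p_1 + p_2), x_2* = M/(2·p_1 + p_2).
Here 2·1.62 + 2 = 5.24, giving x_1* = 17.5573 and x_2* = 8.7786.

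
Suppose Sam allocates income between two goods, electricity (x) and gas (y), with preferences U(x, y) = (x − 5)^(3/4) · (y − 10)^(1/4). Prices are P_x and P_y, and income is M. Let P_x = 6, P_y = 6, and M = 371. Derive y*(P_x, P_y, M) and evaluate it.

y* = 21.7083

Let x' = x−5, y' = y−10. MRS = 3·y'/x' = P_x/P_y.
After buying the subsistence bundle (5, 10), a share 0.75 of the remaining income goes to x: x* = 5 + 0.75·(M − 5P_x − 10P_y)/P_x.
Discretionary income = 371 − 5·6 − 10·6 = 281; y* = 10 + 0.25·281/6 = 21.7083.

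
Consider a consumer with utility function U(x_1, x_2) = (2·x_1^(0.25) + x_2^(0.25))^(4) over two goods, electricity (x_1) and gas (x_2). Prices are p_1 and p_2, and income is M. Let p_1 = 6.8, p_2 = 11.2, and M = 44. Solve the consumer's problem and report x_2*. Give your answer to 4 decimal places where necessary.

x_2* = 0.9881

MRS = MU_x_1/MU_x_2 = 2·(x_2/x_1)^(0.75). Set equal to p_1/p_2.
Hence x_2/x_1 = ((1/2)·p_1/p_2)^(1/(0.75)), i.e. raised to the 4/3 power.
With the ratio pinned down, the budget gives x_1* = M/(p_1 + p_2·(x_2/x_1)) and x_2* = (x_2/x_1)·x_1*.
Numerically x_2/x_1 = 0.204024, so x_1* = 44/(6.8 + 11.2·0.204024) = 4.8431 and x_2* = 0.204024·4.8431 = 0.9881.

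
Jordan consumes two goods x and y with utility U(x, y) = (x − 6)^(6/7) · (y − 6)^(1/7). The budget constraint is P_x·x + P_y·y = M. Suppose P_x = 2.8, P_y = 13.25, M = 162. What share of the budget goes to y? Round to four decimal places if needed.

This is Cobb-Douglas in (x−6, y−6): tangency gives 6/7·P_y·(y−6) = 1/7·P_x·(x−6).
After buying the subsistence bundle (6, 6), a share 6/7 of the remaining income goes to x: x* = 6 + 6/7·(M − 6P_x − 6P_y)/P_x.
Discretionary income = 162 − 6·2.8 − 6·13.25 = 65.7; x* = 6 + 6/7·65.7/2.8 = 26.1122; y* = 6 + 1/7·65.7/13.25 = 6.7084.
Expenditure on y: 13.25·6.7084 = 88.8857; share = 0.5487.

share on y = 0.5487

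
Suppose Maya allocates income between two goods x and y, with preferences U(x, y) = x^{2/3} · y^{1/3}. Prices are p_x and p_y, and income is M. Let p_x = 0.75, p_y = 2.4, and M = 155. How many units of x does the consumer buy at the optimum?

x* = 137.7778

The MRS is 2·y/x. Set MRS = p_x/p_y.
Rearranging, p_y·y = (1/2)·p_x·x. Substituting into the budget gives p_x·x·(1 + (1/2)) = M.
Demand: x*(p_x,p_y,M) = 2/3·M/p_x and y* = 1/3·M/p_y.
At p_x=0.75, p_y=2.4, M=155: x* = 2/3·155/0.75 = 137.7778.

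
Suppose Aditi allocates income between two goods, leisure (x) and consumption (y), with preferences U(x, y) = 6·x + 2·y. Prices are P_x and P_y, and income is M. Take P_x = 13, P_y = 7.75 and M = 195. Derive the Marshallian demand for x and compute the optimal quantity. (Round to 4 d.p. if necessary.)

Perfect substitutes: compare marginal utility per dollar. 6/P_x vs 2/P_y → 0.4615 vs 0.2581.
x gives more utility per dollar, so spend all income on x: x* = M/P_x, y* = 0.
Numerically: x* = 15, y* = 0.

x* = 15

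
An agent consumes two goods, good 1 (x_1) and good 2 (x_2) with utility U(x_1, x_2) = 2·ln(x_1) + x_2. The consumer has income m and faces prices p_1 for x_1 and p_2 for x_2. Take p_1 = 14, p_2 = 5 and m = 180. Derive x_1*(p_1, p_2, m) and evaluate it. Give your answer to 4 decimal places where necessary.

x_1* = 0.7143

Set MRS = p_1/p_2: (2/x_1)/1 = p_1/p_2.
So x_1*(p_1,p_2) = 2·p_2/p_1, independent of income; and x_2* = (m − 2·p_2)/p_2.
At the given prices: x_1* = 2·5/14 = 0.7143.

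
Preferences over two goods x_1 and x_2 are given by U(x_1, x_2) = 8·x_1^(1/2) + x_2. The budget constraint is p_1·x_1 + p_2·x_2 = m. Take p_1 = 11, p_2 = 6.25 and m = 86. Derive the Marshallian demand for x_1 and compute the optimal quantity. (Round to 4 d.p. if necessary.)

Utility is quasi-linear in x_2; the FOC for x_1 is 4/√x_1 = p_1/p_2.
Thus x_1* = (4·p_2/p_1)² — independent of m — with the rest of income spent on x_2.
Plugging in: x_1* = (4·6.25/11)² = 5.1653.

x_1* = 5.1653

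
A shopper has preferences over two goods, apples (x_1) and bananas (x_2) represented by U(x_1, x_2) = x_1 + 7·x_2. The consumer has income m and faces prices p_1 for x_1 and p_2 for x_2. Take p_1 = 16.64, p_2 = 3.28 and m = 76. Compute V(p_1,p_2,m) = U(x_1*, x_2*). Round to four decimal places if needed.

V = 162.1951

Perfect substitutes: compare marginal utility per dollar. 1/p_1 vs 7/p_2 → 0.0601 vs 2.1341.
x_2 gives more utility per dollar, so spend all income on x_2: x_2* = m/p_2, x_1* = 0.
Numerically: x_1* = 0, x_2* = 23.1707.
Utility at the optimum: U(0, 23.1707) = 162.1951.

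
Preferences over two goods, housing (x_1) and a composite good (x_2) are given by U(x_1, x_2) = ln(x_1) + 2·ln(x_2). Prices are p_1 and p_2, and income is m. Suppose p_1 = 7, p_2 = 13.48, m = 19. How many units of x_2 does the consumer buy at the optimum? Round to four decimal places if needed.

The MRS is (1/2)·x_2/x_1. Set MRS = p_1/p_2.
Rearranging, p_2·x_2 = 2·p_1·x_1. Substituting into the budget gives p_1·x_1·(1 + 2) = m.
Demand: x_1*(p_1,p_2,m) = 1/3·m/p_1 and x_2* = 2/3·m/p_2.
At p_1=7, p_2=13.48, m=19: x_2* = 2/3·19/13.48 = 0.9397.

x_2* = 0.9397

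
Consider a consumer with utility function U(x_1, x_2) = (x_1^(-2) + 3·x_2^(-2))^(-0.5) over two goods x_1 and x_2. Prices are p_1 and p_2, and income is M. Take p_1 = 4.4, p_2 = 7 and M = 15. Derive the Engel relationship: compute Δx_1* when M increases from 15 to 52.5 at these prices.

MU_x_1 ∝ x_1^(-3), MU_x_2 ∝ 3·x_2^(-3), so MRS = (1/3)·(x_2/x_1)^(3) = p_1/p_2.
Solve for the ratio: x_2/x_1 = [3·p_1/p_2]^(1/3).
Substitute x_2 = (x_2/x_1)·x_1 into the budget: x_1* = M/(p_1 + p_2·(x_2/x_1)).
Numerically x_2/x_1 = 1.23545, so x_1* = 15/(4.4 + 7·1.23545) = 1.1496.
At M' = 52.5: x_1* = 4.0236. Change: 4.0236 − 1.1496 = 2.874.

Δx_1* = 2.874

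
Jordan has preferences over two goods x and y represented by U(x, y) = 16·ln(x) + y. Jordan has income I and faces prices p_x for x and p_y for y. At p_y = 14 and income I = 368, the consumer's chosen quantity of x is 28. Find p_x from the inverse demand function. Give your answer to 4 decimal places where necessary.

p_x = 8

Set MRS = p_x/p_y: (16/x)/1 = p_x/p_y.
So x*(p_x,p_y) = 16·p_y/p_x, independent of income; and y* = (I − 16·p_y)/p_y.
Set x* = 28 in the demand function and solve for p_x: p_x = 8.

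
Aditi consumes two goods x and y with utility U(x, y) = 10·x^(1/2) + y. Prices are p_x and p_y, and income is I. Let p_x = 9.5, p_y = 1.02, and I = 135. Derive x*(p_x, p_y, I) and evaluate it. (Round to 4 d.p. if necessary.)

Plugging in: x* = (5·1.02/9.5)² = 0.2882.

x* = 0.2882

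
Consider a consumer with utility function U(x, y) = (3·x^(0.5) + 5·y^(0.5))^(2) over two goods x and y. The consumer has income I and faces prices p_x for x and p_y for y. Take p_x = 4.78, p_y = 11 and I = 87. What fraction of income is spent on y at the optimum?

MRS = MU_x/MU_y = (3/5)·(y/x)^(0.5). Set equal to p_x/p_y.
Solve for the ratio: y/x = [(5/3)·p_x/p_y]^(2).
With the ratio pinned down, the budget gives x* = I/(p_x + p_y·(y/x)) and y* = (y/x)·x*.
Numerically y/x = 0.524527, so x* = 87/(4.78 + 11·0.524527) = 8.2466 and y* = 0.524527·8.2466 = 4.3256.
Expenditure on y: 11·4.3256 = 47.5812; share = 0.5469.

share on y = 0.5469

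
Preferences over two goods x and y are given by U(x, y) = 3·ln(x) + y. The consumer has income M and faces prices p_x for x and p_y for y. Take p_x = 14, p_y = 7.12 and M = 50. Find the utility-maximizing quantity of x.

At the given prices: x* = 3·7.12/14 = 1.5257.

x* = 1.5257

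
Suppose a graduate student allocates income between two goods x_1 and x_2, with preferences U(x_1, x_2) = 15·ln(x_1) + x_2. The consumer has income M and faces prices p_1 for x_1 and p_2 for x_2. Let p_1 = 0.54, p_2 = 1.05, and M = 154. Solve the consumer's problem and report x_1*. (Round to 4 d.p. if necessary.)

x_1* = 29.1667

Set MRS = p_1/p_2: (15/x_1)/1 = p_1/p_2.
So x_1*(p_1,p_2) = 15·p_2/p_1, independent of income; and x_2* = (M − 15·p_2)/p_2.
At the given prices: x_1* = 15·1.05/0.54 = 29.1667.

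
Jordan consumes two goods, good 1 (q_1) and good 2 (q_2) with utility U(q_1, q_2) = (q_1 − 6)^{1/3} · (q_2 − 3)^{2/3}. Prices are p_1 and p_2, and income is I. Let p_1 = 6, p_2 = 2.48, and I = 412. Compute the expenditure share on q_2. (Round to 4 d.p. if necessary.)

MRS = (1/2)·(q_2−3)/(q_1−6). Tangency with p_1/p_2 gives q_2−3 = 2·(p_1/p_2)·(q_1−6).
Substituting into the budget: q_1* = 6 + 1/3·(I − 6·p_1 − 3·p_2)/p_1, and q_2* = 3 + 2/3·(…)/p_2.
Discretionary income = 412 − 6·6 − 3·2.48 = 368.56; q_1* = 6 + 1/3·368.56/6 = 26.4756; q_2* = 3 + 2/3·368.56/2.48 = 102.0753.
Expenditure on q_2: 2.48·102.0753 = 253.1467; share = 0.6144.

share on q_2 = 0.6144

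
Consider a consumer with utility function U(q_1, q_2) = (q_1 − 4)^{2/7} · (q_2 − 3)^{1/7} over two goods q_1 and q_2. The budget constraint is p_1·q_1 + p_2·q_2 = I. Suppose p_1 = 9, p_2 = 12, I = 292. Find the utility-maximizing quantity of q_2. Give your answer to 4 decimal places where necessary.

q_2* = 9.1111

Let q_1' = q_1−4, q_2' = q_2−3. MRS = 2·q_2'/q_1' = p_1/p_2.
Substituting into the budget: q_1* = 4 + 2/3·(I − 4·p_1 − 3·p_2)/p_1, and q_2* = 3 + 1/3·(…)/p_2.
Discretionary income = 292 − 4·9 − 3·12 = 220; q_2* = 3 + 1/3·220/12 = 9.1111.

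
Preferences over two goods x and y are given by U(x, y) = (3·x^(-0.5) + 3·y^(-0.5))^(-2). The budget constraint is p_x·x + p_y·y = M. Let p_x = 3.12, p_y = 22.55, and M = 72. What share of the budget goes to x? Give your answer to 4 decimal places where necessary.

share on x = 0.3409

MU_x ∝ 3·x^(-1.5), MU_y ∝ 3·y^(-1.5), so MRS = (y/x)^(1.5) = p_x/p_y.
Hence y/x = (p_x/p_y)^(1/(1.5)), i.e. raised to the 2/3 power.
Substitute y = (y/x)·x into the budget: x* = M/(p_x + p_y·(y/x)).
Numerically y/x = 0.267509, so x* = 72/(3.12 + 22.55·0.267509) = 7.8668 and y* = 0.267509·7.8668 = 2.1045.
Expenditure on x: 3.12·7.8668 = 24.5446; share = 0.3409.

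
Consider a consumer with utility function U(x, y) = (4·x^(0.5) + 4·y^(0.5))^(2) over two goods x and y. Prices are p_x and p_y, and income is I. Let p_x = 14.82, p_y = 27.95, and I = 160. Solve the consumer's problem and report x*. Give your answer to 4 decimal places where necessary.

x* = 7.0553

MRS = MU_x/MU_y = (y/x)^(0.5). Set equal to p_x/p_y.
Hence y/x = (p_x/p_y)^(1/(0.5)), i.e. raised to the 2 power.
Substitute y = (y/x)·x into the budget: x* = I/(p_x + p_y·(y/x)).
Numerically y/x = 0.281147, so x* = 160/(14.82 + 27.95·0.281147) = 7.0553.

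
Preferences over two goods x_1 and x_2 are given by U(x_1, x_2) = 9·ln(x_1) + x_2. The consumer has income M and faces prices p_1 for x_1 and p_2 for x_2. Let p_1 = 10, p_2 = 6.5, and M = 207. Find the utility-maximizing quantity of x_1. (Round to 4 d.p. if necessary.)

x_1* = 5.85

Set MRS = p_1/p_2: (9/x_1)/1 = p_1/p_2.
So x_1*(p_1,p_2) = 9·p_2/p_1, independent of income; and x_2* = (M − 9·p_2)/p_2.
At the given prices: x_1* = 9·6.5/10 = 5.85.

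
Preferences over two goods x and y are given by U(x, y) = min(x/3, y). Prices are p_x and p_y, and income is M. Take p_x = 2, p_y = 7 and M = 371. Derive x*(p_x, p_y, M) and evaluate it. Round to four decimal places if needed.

x* = 85.6154

Leontief preferences: the optimum is at the kink where x/3 = y/1, i.e. y = (1/3)·x.
Budget: p_x·x + p_y·(1/3)·x = M, so (3·p_x + p_y)·x = 3·M.
Demand: x*(p_x,p_y,M) = 3·M/(3·p_x + p_y), y* = M/(3·p_x + p_y).
Here 3·2 + 7 = 13, giving x* = 85.6154.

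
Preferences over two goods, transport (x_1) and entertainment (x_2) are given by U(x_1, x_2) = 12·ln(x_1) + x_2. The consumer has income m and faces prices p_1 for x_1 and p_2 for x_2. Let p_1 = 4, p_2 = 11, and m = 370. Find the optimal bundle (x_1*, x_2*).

Set MRS = p_1/p_2: (12/x_1)/1 = p_1/p_2.
So x_1*(p_1,p_2) = 12·p_2/p_1, independent of income; and x_2* = (m − 12·p_2)/p_2.
At the given prices: x_1* = 12·11/4 = 33, and x_2* = 21.6364.

x_1* = 33, x_2* = 21.6364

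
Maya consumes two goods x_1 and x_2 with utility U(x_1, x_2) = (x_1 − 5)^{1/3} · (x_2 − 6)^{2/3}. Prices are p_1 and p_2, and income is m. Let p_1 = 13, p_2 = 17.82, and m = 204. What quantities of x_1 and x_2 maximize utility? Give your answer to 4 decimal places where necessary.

Let x_1' = x_1−5, x_2' = x_2−6. MRS = (1/2)·x_2'/x_1' = p_1/p_2.
After buying the subsistence bundle (5, 6), a share 1/3 of the remaining income goes to x_1: x_1* = 5 + 1/3·(m − 5p_1 − 6p_2)/p_1.
Discretionary income = 204 − 5·13 − 6·17.82 = 32.08; x_1* = 5 + 1/3·32.08/13 = 5.8226; x_2* = 6 + 2/3·32.08/17.82 = 7.2001.

x_1* = 5.8226, x_2* = 7.2001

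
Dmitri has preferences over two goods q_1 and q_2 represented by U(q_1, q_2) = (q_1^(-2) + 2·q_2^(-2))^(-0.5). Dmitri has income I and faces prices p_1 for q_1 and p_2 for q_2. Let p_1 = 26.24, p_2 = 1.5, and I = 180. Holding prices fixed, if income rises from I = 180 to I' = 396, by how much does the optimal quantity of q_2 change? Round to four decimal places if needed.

From the CES first-order condition, (1/2)·(q_2/q_1)^(3) = p_1/p_2.
Hence q_2/q_1 = (2·p_1/p_2)^(1/(3)), i.e. raised to the 1/3 power.
Substitute q_2 = (q_2/q_1)·q_1 into the budget: q_1* = I/(p_1 + p_2·(q_2/q_1)).
Numerically q_2/q_1 = 3.270651, so q_1* = 180/(26.24 + 1.5·3.270651) = 5.7792 and q_2* = 3.270651·5.7792 = 18.9019.
At I' = 396: q_2* = 41.5841. Change: 41.5841 − 18.9019 = 22.6822.

Δq_2* = 22.6822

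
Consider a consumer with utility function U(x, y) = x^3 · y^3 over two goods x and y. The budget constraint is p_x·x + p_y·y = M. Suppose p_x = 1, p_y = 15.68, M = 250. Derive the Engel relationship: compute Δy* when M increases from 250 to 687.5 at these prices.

Tangency: MRS = y/x = p_x/p_y.
Rearranging, p_y·y = p_x·x. Substituting into the budget gives p_x·x·(1 + 1) = M.
Demand: x*(p_x,p_y,M) = 0.5·M/p_x and y* = 0.5·M/p_y.
At p_x=1, p_y=15.68, M=250: y* = 0.5·250/15.68 = 7.9719.
At M' = 687.5: y* = 21.9228. Change: 21.9228 − 7.9719 = 13.9509.

Δy* = 13.9509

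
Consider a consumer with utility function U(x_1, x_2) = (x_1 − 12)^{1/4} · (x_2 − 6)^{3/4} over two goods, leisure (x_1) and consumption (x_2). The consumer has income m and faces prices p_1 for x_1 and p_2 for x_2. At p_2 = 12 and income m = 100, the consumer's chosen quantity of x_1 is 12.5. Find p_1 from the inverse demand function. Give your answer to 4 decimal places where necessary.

MRS = (1/3)·(x_2−6)/(x_1−12). Tangency with p_1/p_2 gives x_2−6 = 3·(p_1/p_2)·(x_1−12).
Substituting into the budget: x_1* = 12 + 0.25·(m − 12·p_1 − 6·p_2)/p_1, and x_2* = 6 + 0.75·(…)/p_2.
Set x_1* = 12.5 in the demand function and solve for p_1: p_1 = 2.

p_1 = 2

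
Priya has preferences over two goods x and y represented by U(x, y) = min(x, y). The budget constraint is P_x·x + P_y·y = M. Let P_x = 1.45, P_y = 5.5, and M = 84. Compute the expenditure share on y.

share on y = 0.7914

Leontief preferences: the optimum is at the kink where x/1 = y/1, i.e. y = x.
Budget: P_x·x + P_y·x = M, so (P_x + P_y)·x = M.
Demand: x*(P_x,P_y,M) = M/(P_x + P_y), y* = M/(P_x + P_y).
Here 1.45 + 5.5 = 6.95, giving x* = 12.0863 and y* = 12.0863.
Expenditure on y: 5.5·12.0863 = 66.4748; share = 0.7914.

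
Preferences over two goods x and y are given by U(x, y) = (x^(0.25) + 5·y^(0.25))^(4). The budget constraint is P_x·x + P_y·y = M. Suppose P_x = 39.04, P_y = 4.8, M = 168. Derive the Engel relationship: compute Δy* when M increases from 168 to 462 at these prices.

Δy* = 57.8835

MRS = MU_x/MU_y = (1/5)·(y/x)^(0.75). Set equal to P_x/P_y.
Solve for the ratio: y/x = [5·P_x/P_y]^(4/3).
With the ratio pinned down, the budget gives x* = M/(P_x + P_y·(y/x)) and y* = (y/x)·x*.
Numerically y/x = 139.846446, so x* = 168/(39.04 + 4.8·139.846446) = 0.2365 and y* = 139.846446·0.2365 = 33.0763.
At M' = 462: y* = 90.9599. Change: 90.9599 − 33.0763 = 57.8835.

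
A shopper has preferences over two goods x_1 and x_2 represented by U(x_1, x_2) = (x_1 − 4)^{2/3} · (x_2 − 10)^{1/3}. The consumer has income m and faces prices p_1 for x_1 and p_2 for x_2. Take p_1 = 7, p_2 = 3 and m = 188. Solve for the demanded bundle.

This is Cobb-Douglas in (x_1−4, x_2−10): tangency gives 2/3·p_2·(x_2−10) = 1/3·p_1·(x_1−4).
After buying the subsistence bundle (4, 10), a share 2/3 of the remaining income goes to x_1: x_1* = 4 + 2/3·(m − 4p_1 − 10p_2)/p_1.
Discretionary income = 188 − 4·7 − 10·3 = 130; x_1* = 4 + 2/3·130/7 = 16.381; x_2* = 10 + 1/3·130/3 = 24.4444.

x_1* = 16.381, x_2* = 24.4444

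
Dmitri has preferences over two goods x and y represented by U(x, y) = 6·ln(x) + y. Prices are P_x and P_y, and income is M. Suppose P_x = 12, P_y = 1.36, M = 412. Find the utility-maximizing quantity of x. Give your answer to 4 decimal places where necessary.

x* = 0.68

At the given prices: x* = 6·1.36/12 = 0.68.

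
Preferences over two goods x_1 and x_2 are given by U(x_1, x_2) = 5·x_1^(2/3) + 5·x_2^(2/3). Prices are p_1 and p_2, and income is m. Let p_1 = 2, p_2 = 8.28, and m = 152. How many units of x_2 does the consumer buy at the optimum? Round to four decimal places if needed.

MU_x_1 ∝ 5·x_1^(-1/3), MU_x_2 ∝ 5·x_2^(-1/3), so MRS = (x_2/x_1)^(1/3) = p_1/p_2.
Solve for the ratio: x_2/x_1 = [p_1/p_2]^(3).
Substitute x_2 = (x_2/x_1)·x_1 into the budget: x_1* = m/(p_1 + p_2·(x_2/x_1)).
Numerically x_2/x_1 = 0.014093, so x_1* = 152/(2 + 8.28·0.014093) = 71.8103 and x_2* = 0.014093·71.8103 = 1.012.

x_2* = 1.012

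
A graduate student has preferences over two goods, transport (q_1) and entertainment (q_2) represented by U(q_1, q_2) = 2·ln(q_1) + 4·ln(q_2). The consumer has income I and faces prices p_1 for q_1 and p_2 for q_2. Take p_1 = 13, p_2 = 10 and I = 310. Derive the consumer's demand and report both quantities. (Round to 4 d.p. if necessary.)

MU_q_1/MU_q_2 = (2·q_2)/(4·q_1); tangency sets this equal to p_1/p_2.
Rearranging, p_2·q_2 = 2·p_1·q_1. Substituting into the budget gives p_1·q_1·(1 + 2) = I.
Demand: q_1*(p_1,p_2,I) = 1/3·I/p_1 and q_2* = 2/3·I/p_2.
At p_1=13, p_2=10, I=310: q_1* = 1/3·310/13 = 7.9487, q_2* = 20.6667.

q_1* = 7.9487, q_2* = 20.6667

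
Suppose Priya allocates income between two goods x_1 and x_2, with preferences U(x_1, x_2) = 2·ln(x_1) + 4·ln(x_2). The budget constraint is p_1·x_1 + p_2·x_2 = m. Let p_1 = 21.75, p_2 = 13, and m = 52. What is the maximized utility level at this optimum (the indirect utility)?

Tangency: MRS = (1/2)·x_2/x_1 = p_1/p_2.
So 2·p_2·x_2 = 4·p_1·x_1; combined with the budget, a share 1/3 of income goes to x_1.
Demand: x_1*(p_1,p_2,m) = 1/3·m/p_1 and x_2* = 2/3·m/p_2.
At p_1=21.75, p_2=13, m=52: x_1* = 1/3·52/21.75 = 0.7969, x_2* = 2.6667.
Utility at the optimum: U(0.7969, 2.6667) = 3.4694.

V = 3.4694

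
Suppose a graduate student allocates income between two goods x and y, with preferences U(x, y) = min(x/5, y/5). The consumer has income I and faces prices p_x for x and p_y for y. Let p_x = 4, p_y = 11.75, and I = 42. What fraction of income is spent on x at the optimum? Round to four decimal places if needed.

share on x = 0.254

With perfect complements, no substitution: consume in ratio x:y = 5:5.
Budget: p_x·x + p_y·x = I, so (5·p_x + 5·p_y)·x = 5·I.
Demand: x*(p_x,p_y,I) = 5·I/(5·p_x + 5·p_y), y* = 5·I/(5·p_x + 5·p_y).
Here 5·4 + 5·11.75 = 78.75, giving x* = 2.6667 and y* = 2.6667.
Expenditure on x: 4·2.6667 = 10.6667; share = 0.254.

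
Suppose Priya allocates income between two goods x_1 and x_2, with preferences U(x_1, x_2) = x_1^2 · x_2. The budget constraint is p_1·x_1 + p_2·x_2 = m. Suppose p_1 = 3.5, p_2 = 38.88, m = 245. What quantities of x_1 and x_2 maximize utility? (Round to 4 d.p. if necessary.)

MU_x_1/MU_x_2 = (2·x_2)/(x_1); tangency sets this equal to p_1/p_2.
Rearranging, p_2·x_2 = (1/2)·p_1·x_1. Substituting into the budget gives p_1·x_1·(1 + (1/2)) = m.
Demand: x_1*(p_1,p_2,m) = 2/3·m/p_1 and x_2* = 1/3·m/p_2.
At p_1=3.5, p_2=38.88, m=245: x_1* = 2/3·245/3.5 = 46.6667, x_2* = 2.1005.

x_1* = 46.6667, x_2* = 2.1005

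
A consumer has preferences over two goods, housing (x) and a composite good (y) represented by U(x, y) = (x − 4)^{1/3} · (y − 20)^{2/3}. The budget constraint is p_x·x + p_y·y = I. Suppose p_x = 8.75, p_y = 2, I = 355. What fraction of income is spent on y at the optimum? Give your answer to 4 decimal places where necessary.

share on y = 0.6385

MRS = (1/2)·(y−20)/(x−4). Tangency with p_x/p_y gives y−20 = 2·(p_x/p_y)·(x−4).
Substituting into the budget: x* = 4 + 1/3·(I − 4·p_x − 20·p_y)/p_x, and y* = 20 + 2/3·(…)/p_y.
Discretionary income = 355 − 4·8.75 − 20·2 = 280; x* = 4 + 1/3·280/8.75 = 14.6667; y* = 20 + 2/3·280/2 = 113.3333.
Expenditure on y: 2·113.3333 = 226.6667; share = 0.6385.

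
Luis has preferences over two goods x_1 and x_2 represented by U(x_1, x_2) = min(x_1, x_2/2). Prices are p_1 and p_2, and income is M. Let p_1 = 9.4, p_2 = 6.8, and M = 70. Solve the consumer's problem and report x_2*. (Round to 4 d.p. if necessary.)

Leontief preferences: the optimum is at the kink where x_1/1 = x_2/2, i.e. x_2 = 2·x_1.
Budget: p_1·x_1 + p_2·2·x_1 = M, so (p_1 + 2·p_2)·x_1 = M.
Demand: x_1*(p_1,p_2,M) = M/(p_1 + 2·p_2), x_2* = 2·M/(p_1 + 2·p_2).
Here 9.4 + 2·6.8 = 23, giving x_2* = 6.087.

x_2* = 6.087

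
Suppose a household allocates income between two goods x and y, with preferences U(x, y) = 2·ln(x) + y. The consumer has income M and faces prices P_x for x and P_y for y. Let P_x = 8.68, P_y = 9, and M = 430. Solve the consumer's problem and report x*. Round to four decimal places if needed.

x* = 2.0737

MU_x = 2/x, MU_y = 1. Tangency: 2/x = P_x/P_y.
So x*(P_x,P_y) = 2·P_y/P_x, independent of income; and y* = (M − 2·P_y)/P_y.
At the given prices: x* = 2·9/8.68 = 2.0737.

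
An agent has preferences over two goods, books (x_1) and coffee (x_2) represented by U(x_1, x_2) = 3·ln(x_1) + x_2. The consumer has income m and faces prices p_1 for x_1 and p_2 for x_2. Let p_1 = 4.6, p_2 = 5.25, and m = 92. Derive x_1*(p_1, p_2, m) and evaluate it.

So x_1*(p_1,p_2) = 3·p_2/p_1, independent of income; and x_2* = (m − 3·p_2)/p_2.
At the given prices: x_1* = 3·5.25/4.6 = 3.4239.

x_1* = 3.4239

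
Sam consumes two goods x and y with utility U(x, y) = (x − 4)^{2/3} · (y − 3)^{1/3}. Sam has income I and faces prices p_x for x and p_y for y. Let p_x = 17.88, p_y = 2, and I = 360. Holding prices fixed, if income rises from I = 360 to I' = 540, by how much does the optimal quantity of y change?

Δy* = 30

This is Cobb-Douglas in (x−4, y−3): tangency gives 2/3·p_y·(y−3) = 1/3·p_x·(x−4).
After buying the subsistence bundle (4, 3), a share 2/3 of the remaining income goes to x: x* = 4 + 2/3·(I − 4p_x − 3p_y)/p_x.
Discretionary income = 360 − 4·17.88 − 3·2 = 282.48; y* = 3 + 1/3·282.48/2 = 50.08.
At I' = 540: y* = 80.08. Change: 80.08 − 50.08 = 30.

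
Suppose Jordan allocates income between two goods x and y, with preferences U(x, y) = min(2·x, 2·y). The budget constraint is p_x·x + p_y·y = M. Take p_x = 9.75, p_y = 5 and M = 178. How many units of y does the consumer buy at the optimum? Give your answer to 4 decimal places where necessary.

With perfect complements, no substitution: consume in ratio x:y = 2:2.
Budget: p_x·x + p_y·x = M, so (2·p_x + 2·p_y)·x = 2·M.
Demand: x*(p_x,p_y,M) = 2·M/(2·p_x + 2·p_y), y* = 2·M/(2·p_x + 2·p_y).
Here 2·9.75 + 2·5 = 29.5, giving y* = 12.0678.

y* = 12.0678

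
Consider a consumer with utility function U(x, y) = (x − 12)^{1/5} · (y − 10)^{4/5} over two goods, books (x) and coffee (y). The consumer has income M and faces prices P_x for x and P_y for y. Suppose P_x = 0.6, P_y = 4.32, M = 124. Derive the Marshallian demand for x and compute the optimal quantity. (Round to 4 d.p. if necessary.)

x* = 36.5333

After buying the subsistence bundle (12, 10), a share 0.2 of the remaining income goes to x: x* = 12 + 0.2·(M − 12P_x − 10P_y)/P_x.
Discretionary income = 124 − 12·0.6 − 10·4.32 = 73.6; x* = 12 + 0.2·73.6/0.6 = 36.5333.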